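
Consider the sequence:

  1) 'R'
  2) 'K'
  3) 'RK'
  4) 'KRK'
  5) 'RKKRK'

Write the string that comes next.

This is a Fibonacci-style word recurrence s(k) = s(k−2)·s(k−1): e.g. R·K = RK.
Continuing: KRK · RKKRK gives term 6.

KRKRKKRK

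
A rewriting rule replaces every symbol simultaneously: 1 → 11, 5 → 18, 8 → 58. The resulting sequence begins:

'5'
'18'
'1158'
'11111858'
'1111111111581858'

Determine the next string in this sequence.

Rewriting the 16 symbols of 1111111111581858 one by one yields 11 11 11 11 11 11 11 11 11 11 18 58 11 58 18 58; concatenated:

11111111111111111111185811581858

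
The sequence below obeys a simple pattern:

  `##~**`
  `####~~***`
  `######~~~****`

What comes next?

Term n consists of 2n #'s, followed by n ~'s, followed by n+1 *'s (n = 1, 2, …).
At n = 4 the blocks have lengths 8, 4, 5.

########~~~~*****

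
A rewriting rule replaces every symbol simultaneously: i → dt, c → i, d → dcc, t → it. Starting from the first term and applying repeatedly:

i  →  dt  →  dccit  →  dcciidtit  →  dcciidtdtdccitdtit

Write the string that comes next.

Applying the rule to each of the 18 symbols of dcciidtdtdccitdtit gives the pieces dcc i i dt dt dcc it dcc it dcc i i dt it dcc it dt it, which concatenate to the answer.

dcciidtdtdccitdccitdcciidtitdccitdtit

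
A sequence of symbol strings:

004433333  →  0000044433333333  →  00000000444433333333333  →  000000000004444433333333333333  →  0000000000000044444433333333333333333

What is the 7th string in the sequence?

000000000000000000004444444433333333333333333333333

Each string has the form 0^{3n-1} 4^{n+1} 3^{3n+2} (n = 1, 2, …).
For term 7, n = 7, so the run lengths are 20, 8, 23.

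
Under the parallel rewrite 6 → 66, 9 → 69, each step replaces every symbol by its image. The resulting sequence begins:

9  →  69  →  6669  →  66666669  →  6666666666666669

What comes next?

Applying the rule to each of the 16 symbols of 6666666666666669 gives the pieces 66 66 66 66 66 66 66 66 66 66 66 66 66 66 66 69, which concatenate to the answer.

66666666666666666666666666666669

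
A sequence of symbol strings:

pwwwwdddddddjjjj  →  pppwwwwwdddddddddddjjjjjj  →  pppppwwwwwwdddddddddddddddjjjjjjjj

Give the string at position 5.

pppppppppwwwwwwwwdddddddddddddddddddddddjjjjjjjjjjjj

Term n consists of 2n-1 p's, followed by n+3 w's, followed by 4n+3 d's, followed by 2n+2 j's (n = 1, 2, …).
Setting n = 5 gives 9, 8, 23, 12 characters in each block.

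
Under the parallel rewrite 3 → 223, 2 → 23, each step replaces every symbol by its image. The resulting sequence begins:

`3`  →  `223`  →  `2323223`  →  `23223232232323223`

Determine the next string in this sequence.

φ(23223232232323223) expands symbol-by-symbol to 23 223 23 23 223 23 223 23 23 223 23 223 23 223 23 23 223; joining the 17 pieces gives the next term.

23223232322323223232322323223232232323223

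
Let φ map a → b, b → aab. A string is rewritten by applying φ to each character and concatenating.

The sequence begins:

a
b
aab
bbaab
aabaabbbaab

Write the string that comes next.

bbaabbbaabaabaabbbaab

Rewriting each symbol of aabaabbbaab: a→b, a→b, b→aab, a→b, a→b, b→aab, b→aab, b→aab, a→b, a→b, b→aab, which concatenates to b b aab b b aab aab aab b b aab.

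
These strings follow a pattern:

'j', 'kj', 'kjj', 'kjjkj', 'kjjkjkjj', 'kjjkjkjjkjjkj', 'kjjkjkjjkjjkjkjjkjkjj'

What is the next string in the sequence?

From term 3 onward, concatenate the last term with the second-to-last: kj·j = kjj, kjj·kj = kjjkj, …
Continuing: kjjkjkjjkjjkjkjjkjkjj · kjjkjkjjkjjkj gives term 8.

kjjkjkjjkjjkjkjjkjkjjkjjkjkjjkjjkj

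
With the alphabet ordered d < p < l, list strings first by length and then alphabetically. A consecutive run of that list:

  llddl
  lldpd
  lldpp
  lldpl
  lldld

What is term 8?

llpdd

Advancing 3 positions from lldld through lldld → lldlp → lldll reaches term 8.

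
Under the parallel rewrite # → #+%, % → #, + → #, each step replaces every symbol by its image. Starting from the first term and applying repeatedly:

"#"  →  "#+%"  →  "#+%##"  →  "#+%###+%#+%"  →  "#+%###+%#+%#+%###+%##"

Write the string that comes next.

#+%###+%#+%#+%###+%###+%###+%#+%#+%###+%#+%

φ(#+%###+%#+%#+%###+%##) expands symbol-by-symbol to #+% # # #+% #+% #+% # # #+% # # #+% # # #+% #+% #+% # # #+% #+%; joining the 21 pieces gives the next term.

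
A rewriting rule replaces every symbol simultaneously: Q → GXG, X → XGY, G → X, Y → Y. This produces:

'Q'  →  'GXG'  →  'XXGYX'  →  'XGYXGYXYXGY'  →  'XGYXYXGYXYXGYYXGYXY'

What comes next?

Replace each of the 19 characters of XGYXYXGYXYXGYYXGYXY in place — XGY X Y XGY Y XGY X Y XGY Y XGY X Y Y XGY X Y XGY Y — and concatenate.

XGYXYXGYYXGYXYXGYYXGYXYYXGYXYXGYY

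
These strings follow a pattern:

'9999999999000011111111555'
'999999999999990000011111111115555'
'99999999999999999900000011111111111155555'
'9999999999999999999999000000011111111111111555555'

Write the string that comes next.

999999999999999999999999990000000011111111111111115555555

The n-th term is 4n-2 9's then n+1 0's then 2n+2 1's then n 5's, where the shown terms are n = 3, 4, 5, 6.
Setting n = 7 gives 26, 8, 16, 7 characters in each block.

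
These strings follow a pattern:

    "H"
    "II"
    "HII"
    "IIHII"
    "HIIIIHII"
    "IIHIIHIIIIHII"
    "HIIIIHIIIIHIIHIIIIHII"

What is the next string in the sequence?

From term 3 onward, concatenate the second-to-last term with the last: H·II = HII, II·HII = IIHII, …
So term 8 is IIHIIHIIIIHII·HIIIIHIIIIHIIHIIIIHII.

IIHIIHIIIIHIIHIIIIHIIIIHIIHIIIIHII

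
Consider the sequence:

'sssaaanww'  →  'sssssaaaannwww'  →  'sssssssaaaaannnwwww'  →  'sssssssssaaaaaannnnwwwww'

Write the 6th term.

Term n consists of 2n+1 s's, followed by n+2 a's, followed by n n's, followed by n+1 w's (n = 1, 2, …).
Setting n = 6 gives 13, 8, 6, 7 characters in each block.

sssssssssssssaaaaaaaannnnnnwwwwwww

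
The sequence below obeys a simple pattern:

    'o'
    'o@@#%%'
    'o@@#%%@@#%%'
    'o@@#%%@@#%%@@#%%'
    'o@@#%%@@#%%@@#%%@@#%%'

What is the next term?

Every step adds @@#%% to the end: s(k+1) = s(k)·@@#%%.
So the next term is o@@#%%@@#%%@@#%%@@#%%·@@#%%.

o@@#%%@@#%%@@#%%@@#%%@@#%%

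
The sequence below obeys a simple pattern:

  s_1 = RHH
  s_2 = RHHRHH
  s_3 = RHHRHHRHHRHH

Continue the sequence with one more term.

Each string is two copies of the previous one concatenated.
One more doubling of RHHRHHRHHRHH gives the answer.

RHHRHHRHHRHHRHHRHHRHHRHH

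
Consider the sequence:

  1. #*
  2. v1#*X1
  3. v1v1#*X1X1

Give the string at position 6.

v1v1v1v1v1#*X1X1X1X1X1

Each term wraps the previous one in v1 on the left and X1 on the right.
From v1v1#*X1X1, 3 further steps: v1v1#*X1X1 → v1v1v1#*X1X1X1 → v1v1v1v1#*X1X1X1X1 → (answer).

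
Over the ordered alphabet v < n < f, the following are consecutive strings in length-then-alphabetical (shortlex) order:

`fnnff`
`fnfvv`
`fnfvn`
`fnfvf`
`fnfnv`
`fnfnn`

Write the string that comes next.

fnfnf

Treat fnfnn as a base-3 numeral over the given alphabet and add one, carrying through any trailing f's.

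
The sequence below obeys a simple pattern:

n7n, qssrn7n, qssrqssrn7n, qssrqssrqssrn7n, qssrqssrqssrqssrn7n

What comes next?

Each term is the previous one with qssr prepended.
Applying this once more to qssrqssrqssrqssrn7n:

qssrqssrqssrqssrqssrn7n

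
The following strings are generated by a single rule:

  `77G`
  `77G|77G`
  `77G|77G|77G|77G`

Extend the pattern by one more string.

Each string is two copies of the previous one joined by '|'.
So the next term is two copies of 77G|77G|77G|77G with '|' between the halves.

77G|77G|77G|77G|77G|77G|77G|77G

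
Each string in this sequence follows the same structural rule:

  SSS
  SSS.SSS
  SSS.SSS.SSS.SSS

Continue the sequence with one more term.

Each string is two copies of the previous one joined by '.'.
Doubling SSS.SSS.SSS.SSS with '.' between the halves:

SSS.SSS.SSS.SSS.SSS.SSS.SSS.SSS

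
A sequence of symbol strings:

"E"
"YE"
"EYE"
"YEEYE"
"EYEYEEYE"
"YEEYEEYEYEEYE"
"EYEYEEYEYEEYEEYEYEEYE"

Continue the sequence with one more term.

YEEYEEYEYEEYEEYEYEEYEYEEYEEYEYEEYE

This is a Fibonacci-style word recurrence s(k) = s(k−2)·s(k−1): e.g. E·YE = EYE.
Continuing: YEEYEEYEYEEYE · EYEYEEYEYEEYEEYEYEEYE gives term 8.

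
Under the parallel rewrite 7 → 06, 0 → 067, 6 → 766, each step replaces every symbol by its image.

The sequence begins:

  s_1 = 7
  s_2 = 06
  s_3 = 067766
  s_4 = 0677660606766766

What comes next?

Rewriting the 16 symbols of 0677660606766766 one by one yields 067 766 06 06 766 766 067 766 067 766 06 766 766 06 766 766; concatenated:

06776606067667660677660677660676676606766766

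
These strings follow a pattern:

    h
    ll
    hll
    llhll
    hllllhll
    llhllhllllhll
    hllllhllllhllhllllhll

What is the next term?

From term 3 onward, concatenate the second-to-last term with the last: h·ll = hll, ll·hll = llhll, …
So term 8 is llhllhllllhll·hllllhllllhllhllllhll.

llhllhllllhllhllllhllllhllhllllhll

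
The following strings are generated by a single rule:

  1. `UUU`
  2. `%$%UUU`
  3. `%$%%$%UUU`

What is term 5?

Each term is the previous one with %$% prepended.
From %$%%$%UUU, 2 further steps: %$%%$%UUU → %$%%$%%$%UUU → (answer).

%$%%$%%$%%$%UUU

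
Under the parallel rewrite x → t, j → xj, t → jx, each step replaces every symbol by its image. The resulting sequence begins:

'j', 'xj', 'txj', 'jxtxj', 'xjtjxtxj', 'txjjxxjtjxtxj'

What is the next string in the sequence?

Rewriting the 13 symbols of txjjxxjtjxtxj one by one yields jx t xj xj t t xj jx xj t jx t xj; concatenated:

jxtxjxjttxjjxxjtjxtxj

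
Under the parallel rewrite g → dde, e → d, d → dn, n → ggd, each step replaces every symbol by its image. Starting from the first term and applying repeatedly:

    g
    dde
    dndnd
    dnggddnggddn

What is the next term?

Apply φ to dnggddnggddn symbol by symbol: d→dn, n→ggd, g→dde, g→dde, d→dn, d→dn, n→ggd, g→dde, g→dde, d→dn, d→dn, n→ggd; joined: dn ggd dde dde dn dn ggd dde dde dn dn ggd.

dnggdddeddedndnggdddeddedndnggd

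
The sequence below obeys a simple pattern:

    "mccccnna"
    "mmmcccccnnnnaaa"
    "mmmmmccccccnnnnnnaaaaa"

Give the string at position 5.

Reading off run lengths: m runs 1, 3, 5; c runs 4, 5, 6; n runs 2, 4, 6; a runs 1, 3, 5 — each is linear in n (n = 1, 2, …).
Setting n = 5 gives 9, 8, 10, 9 characters in each block.

mmmmmmmmmccccccccnnnnnnnnnnaaaaaaaaa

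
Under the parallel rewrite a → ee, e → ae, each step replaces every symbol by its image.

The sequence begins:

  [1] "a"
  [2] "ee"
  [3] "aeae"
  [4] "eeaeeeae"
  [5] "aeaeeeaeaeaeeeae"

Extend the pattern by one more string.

eeaeeeaeaeaeeeaeeeaeeeaeaeaeeeae

φ(aeaeeeaeaeaeeeae) expands symbol-by-symbol to ee ae ee ae ae ae ee ae ee ae ee ae ae ae ee ae; joining the 16 pieces gives the next term.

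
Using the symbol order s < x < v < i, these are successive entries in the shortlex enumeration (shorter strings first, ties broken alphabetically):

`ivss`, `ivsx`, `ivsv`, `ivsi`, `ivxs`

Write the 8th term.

Continuing the enumeration 3 steps past ivxs: ivxs → ivxx → ivxv → (answer).

ivxi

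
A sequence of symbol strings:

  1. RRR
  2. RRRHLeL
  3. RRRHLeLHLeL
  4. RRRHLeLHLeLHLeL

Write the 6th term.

RRRHLeLHLeLHLeLHLeLHLeL

Every step adds HLeL to the end: s(k+1) = s(k)·HLeL.
From RRRHLeLHLeLHLeL, 2 further steps: RRRHLeLHLeLHLeL → RRRHLeLHLeLHLeLHLeL → (answer).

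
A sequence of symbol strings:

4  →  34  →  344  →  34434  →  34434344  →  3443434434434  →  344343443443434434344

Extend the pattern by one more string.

3443434434434344343443443434434434

Each term (from the third on) is the previous term followed by the one before it: term 3 = 34·4 = 344.
So term 8 is 344343443443434434344·3443434434434.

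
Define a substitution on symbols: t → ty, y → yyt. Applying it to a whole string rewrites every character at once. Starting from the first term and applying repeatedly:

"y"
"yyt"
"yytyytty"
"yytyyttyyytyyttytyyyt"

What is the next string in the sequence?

yytyyttyyytyyttytyyytyytyyttyyytyyttytyyyttyyytyytyytty

φ(yytyyttyyytyyttytyyyt) expands symbol-by-symbol to yyt yyt ty yyt yyt ty ty yyt yyt yyt ty yyt yyt ty ty yyt ty yyt yyt yyt ty; joining the 21 pieces gives the next term.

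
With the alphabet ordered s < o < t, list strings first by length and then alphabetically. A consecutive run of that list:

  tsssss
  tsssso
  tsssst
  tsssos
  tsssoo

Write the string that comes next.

The successor of tsssoo increments the rightmost position that isn't already t and resets every position after it to s.

tsssot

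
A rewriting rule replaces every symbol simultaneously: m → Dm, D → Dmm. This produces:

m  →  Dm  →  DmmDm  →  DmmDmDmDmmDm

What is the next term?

Apply φ to DmmDmDmDmmDm symbol by symbol: D→Dmm, m→Dm, m→Dm, D→Dmm, m→Dm, D→Dmm, m→Dm, D→Dmm, m→Dm, m→Dm, D→Dmm, m→Dm; joined: Dmm Dm Dm Dmm Dm Dmm Dm Dmm Dm Dm Dmm Dm.

DmmDmDmDmmDmDmmDmDmmDmDmDmmDm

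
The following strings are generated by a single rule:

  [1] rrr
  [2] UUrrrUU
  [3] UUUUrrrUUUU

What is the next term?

UUUUUUrrrUUUUUU

s(k+1) = UU·s(k)·UU, so each term gains UU as a prefix and UU as a suffix.
One more step from UUUUrrrUUUU gives the answer.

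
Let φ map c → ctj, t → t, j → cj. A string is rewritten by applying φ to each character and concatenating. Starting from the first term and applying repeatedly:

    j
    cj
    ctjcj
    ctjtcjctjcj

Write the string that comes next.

Apply φ to ctjtcjctjcj symbol by symbol: c→ctj, t→t, j→cj, t→t, c→ctj, j→cj, c→ctj, t→t, j→cj, c→ctj, j→cj; joined: ctj t cj t ctj cj ctj t cj ctj cj.

ctjtcjtctjcjctjtcjctjcj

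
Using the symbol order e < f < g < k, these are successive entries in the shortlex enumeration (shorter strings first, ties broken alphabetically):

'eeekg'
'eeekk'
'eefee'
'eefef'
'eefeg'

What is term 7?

eeffe

Continuing the enumeration 2 steps past eefeg: eefeg → eefek → (answer).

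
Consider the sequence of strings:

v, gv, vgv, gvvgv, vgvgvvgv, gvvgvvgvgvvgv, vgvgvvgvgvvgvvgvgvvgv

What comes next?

From term 3 onward, concatenate the second-to-last term with the last: v·gv = vgv, gv·vgv = gvvgv, …
The next term joins gvvgvvgvgvvgv and vgvgvvgvgvvgvvgvgvvgv.

gvvgvvgvgvvgvvgvgvvgvgvvgvvgvgvvgv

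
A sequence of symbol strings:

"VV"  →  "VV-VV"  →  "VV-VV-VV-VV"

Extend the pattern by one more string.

Each string is two copies of the previous one joined by '-'.
One more doubling of VV-VV-VV-VV gives the answer.

VV-VV-VV-VV-VV-VV-VV-VV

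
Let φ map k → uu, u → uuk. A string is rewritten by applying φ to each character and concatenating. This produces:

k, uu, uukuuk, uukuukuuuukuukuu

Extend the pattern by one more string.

φ(uukuukuuuukuukuu) expands symbol-by-symbol to uuk uuk uu uuk uuk uu uuk uuk uuk uuk uu uuk uuk uu uuk uuk; joining the 16 pieces gives the next term.

uukuukuuuukuukuuuukuukuukuukuuuukuukuuuukuuk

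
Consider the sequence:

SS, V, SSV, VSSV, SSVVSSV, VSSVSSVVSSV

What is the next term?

SSVVSSVVSSVSSVVSSV

This is a Fibonacci-style word recurrence s(k) = s(k−2)·s(k−1): e.g. SS·V = SSV.
The next term joins SSVVSSV and VSSVSSVVSSV.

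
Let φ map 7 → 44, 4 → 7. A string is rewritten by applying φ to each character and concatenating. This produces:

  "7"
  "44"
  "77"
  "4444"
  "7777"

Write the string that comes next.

Expanding 7777: 7→44, 7→44, 7→44, 7→44. Concatenated: 44 44 44 44.

44444444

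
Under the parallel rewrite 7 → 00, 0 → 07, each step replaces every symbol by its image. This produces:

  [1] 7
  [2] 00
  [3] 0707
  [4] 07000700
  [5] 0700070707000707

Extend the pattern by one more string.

07000707070007000700070707000700

Applying the rule to each of the 16 symbols of 0700070707000707 gives the pieces 07 00 07 07 07 00 07 00 07 00 07 07 07 00 07 00, which concatenate to the answer.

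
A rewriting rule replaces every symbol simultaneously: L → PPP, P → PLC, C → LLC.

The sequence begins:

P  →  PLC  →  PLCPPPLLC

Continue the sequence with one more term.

Rewriting each symbol of PLCPPPLLC: P→PLC, L→PPP, C→LLC, P→PLC, P→PLC, P→PLC, L→PPP, L→PPP, C→LLC, which concatenates to PLC PPP LLC PLC PLC PLC PPP PPP LLC.

PLCPPPLLCPLCPLCPLCPPPPPPLLC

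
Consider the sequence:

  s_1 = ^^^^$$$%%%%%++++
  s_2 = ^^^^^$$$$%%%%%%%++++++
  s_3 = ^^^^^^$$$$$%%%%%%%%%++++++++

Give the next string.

Term n consists of n+2 ^'s, followed by n+1 $'s, followed by 2n+1 %'s, followed by 2n +'s, where the shown terms are n = 2, 3, 4.
For the next term, n = 5, so the run lengths are 7, 6, 11, 10.

^^^^^^^$$$$$$%%%%%%%%%%%++++++++++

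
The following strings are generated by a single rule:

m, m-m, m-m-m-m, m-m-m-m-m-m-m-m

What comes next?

s(k+1) = s(k)·-·s(k) — each term doubles the last with '-' between the halves.
So the next term is two copies of m-m-m-m-m-m-m-m with '-' between the halves.

m-m-m-m-m-m-m-m-m-m-m-m-m-m-m-m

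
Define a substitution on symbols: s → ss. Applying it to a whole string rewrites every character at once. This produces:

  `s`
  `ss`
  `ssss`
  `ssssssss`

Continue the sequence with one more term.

ssssssssssssssss

Expanding ssssssss: s→ss, s→ss, s→ss, s→ss, s→ss, s→ss, s→ss, s→ss. Concatenated: ss ss ss ss ss ss ss ss.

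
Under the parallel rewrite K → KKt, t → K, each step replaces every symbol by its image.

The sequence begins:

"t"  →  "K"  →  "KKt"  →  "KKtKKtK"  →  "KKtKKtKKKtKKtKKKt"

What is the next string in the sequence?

Rewriting the 17 symbols of KKtKKtKKKtKKtKKKt one by one yields KKt KKt K KKt KKt K KKt KKt KKt K KKt KKt K KKt KKt KKt K; concatenated:

KKtKKtKKKtKKtKKKtKKtKKtKKKtKKtKKKtKKtKKtK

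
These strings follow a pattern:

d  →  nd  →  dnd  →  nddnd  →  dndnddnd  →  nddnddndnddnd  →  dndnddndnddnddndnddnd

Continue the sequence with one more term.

nddnddndnddnddndnddndnddnddndnddnd

From term 3 onward, concatenate the second-to-last term with the last: d·nd = dnd, nd·dnd = nddnd, …
The next term joins nddnddndnddnd and dndnddndnddnddndnddnd.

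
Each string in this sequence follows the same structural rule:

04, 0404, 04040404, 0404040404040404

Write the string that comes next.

s(k+1) = s(k)·s(k) — each term doubles the last.
One more doubling of 0404040404040404 gives the answer.

04040404040404040404040404040404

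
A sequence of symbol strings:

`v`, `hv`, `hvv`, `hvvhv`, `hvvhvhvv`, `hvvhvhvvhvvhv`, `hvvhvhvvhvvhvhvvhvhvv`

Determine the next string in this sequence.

Each term (from the third on) is the previous term followed by the one before it: term 3 = hv·v = hvv.
So term 8 is hvvhvhvvhvvhvhvvhvhvv·hvvhvhvvhvvhv.

hvvhvhvvhvvhvhvvhvhvvhvvhvhvvhvvhv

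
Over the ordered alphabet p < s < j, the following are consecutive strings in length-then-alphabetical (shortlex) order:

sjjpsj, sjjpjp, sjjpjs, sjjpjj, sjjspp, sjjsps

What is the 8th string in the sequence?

sjjssp

Stepping forward 2 times from sjjsps: sjjsps → sjjspj, then the target.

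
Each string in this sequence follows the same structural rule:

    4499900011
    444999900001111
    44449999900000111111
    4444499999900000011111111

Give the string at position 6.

44444449999999900000000111111111111

Each string has the form 4^{n+1} 9^{n+2} 0^{n+2} 1^{2n} (n = 1, 2, …).
Setting n = 6 gives 7, 8, 8, 12 characters in each block.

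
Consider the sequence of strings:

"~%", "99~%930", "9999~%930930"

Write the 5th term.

Every step adds 99 to the front and 930 to the end of the previous string.
From 9999~%930930, 2 further steps: 9999~%930930 → 999999~%930930930 → (answer).

99999999~%930930930930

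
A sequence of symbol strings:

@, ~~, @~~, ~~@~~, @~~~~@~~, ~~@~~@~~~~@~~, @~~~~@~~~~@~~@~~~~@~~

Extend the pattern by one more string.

~~@~~@~~~~@~~@~~~~@~~~~@~~@~~~~@~~

From term 3 onward, concatenate the second-to-last term with the last: @·~~ = @~~, ~~·@~~ = ~~@~~, …
Continuing: ~~@~~@~~~~@~~ · @~~~~@~~~~@~~@~~~~@~~ gives term 8.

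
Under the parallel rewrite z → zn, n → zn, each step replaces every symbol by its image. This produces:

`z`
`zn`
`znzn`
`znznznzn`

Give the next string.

znznznznznznznzn

Apply φ to znznznzn symbol by symbol: z→zn, n→zn, z→zn, n→zn, z→zn, n→zn, z→zn, n→zn; joined: zn zn zn zn zn zn zn zn.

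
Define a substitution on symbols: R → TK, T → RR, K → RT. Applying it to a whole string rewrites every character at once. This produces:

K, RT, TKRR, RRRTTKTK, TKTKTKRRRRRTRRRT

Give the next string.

RRRTRRRTRRRTTKTKTKTKTKRRTKTKTKRR

φ(TKTKTKRRRRRTRRRT) expands symbol-by-symbol to RR RT RR RT RR RT TK TK TK TK TK RR TK TK TK RR; joining the 16 pieces gives the next term.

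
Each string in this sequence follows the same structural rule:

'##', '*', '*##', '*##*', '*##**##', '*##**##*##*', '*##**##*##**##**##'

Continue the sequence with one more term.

This is a Fibonacci-style word recurrence s(k) = s(k−1)·s(k−2): e.g. *·## = *##.
The next term joins *##**##*##**##**## and *##**##*##*.

*##**##*##**##**##*##**##*##*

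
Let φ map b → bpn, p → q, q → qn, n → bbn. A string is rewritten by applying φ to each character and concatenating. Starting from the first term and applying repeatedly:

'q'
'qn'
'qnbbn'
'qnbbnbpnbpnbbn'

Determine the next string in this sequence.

φ(qnbbnbpnbpnbbn) expands symbol-by-symbol to qn bbn bpn bpn bbn bpn q bbn bpn q bbn bpn bpn bbn; joining the 14 pieces gives the next term.

qnbbnbpnbpnbbnbpnqbbnbpnqbbnbpnbpnbbn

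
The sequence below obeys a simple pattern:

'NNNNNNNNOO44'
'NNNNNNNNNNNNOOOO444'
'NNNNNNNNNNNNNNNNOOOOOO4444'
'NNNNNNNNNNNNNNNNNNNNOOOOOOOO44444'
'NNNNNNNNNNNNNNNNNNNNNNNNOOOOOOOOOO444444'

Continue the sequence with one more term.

Each string has the form N^{4n} O^{2n-2} 4^{n}, where the shown terms are n = 2, 3, 4, 5, 6.
For the next term, n = 7, so the run lengths are 28, 12, 7.

NNNNNNNNNNNNNNNNNNNNNNNNNNNNOOOOOOOOOOOO4444444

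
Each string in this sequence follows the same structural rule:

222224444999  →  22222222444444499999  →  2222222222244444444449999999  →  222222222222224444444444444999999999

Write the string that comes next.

22222222222222222444444444444444499999999999

Each string has the form 2^{3n+2} 4^{3n+1} 9^{2n+1} (n = 1, 2, …).
Setting n = 5 gives 17, 16, 11 characters in each block.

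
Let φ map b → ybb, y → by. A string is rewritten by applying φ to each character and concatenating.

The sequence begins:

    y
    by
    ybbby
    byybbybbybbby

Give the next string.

ybbbybyybbybbbyybbybbbyybbybbybbby

φ(byybbybbybbby) expands symbol-by-symbol to ybb by by ybb ybb by ybb ybb by ybb ybb ybb by; joining the 13 pieces gives the next term.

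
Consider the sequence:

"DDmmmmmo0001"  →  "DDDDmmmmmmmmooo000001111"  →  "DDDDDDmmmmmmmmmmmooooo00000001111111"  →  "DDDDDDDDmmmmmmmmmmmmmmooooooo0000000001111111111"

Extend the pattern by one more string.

Term n consists of 2n D's, followed by 3n+2 m's, followed by 2n-1 o's, followed by 2n+1 0's, followed by 3n-2 1's (n = 1, 2, …).
For the next term, n = 5, so the run lengths are 10, 17, 9, 11, 13.

DDDDDDDDDDmmmmmmmmmmmmmmmmmooooooooo000000000001111111111111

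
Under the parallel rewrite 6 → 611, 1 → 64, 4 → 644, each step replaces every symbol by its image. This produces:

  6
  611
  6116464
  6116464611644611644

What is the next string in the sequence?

Applying the rule to each of the 19 symbols of 6116464611644611644 gives the pieces 611 64 64 611 644 611 644 611 64 64 611 644 644 611 64 64 611 644 644, which concatenate to the answer.

611646461164461164461164646116446446116464611644644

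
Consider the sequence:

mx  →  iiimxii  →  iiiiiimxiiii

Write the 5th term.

Each term wraps the previous one in iii on the left and ii on the right.
From iiiiiimxiiii, 2 further steps: iiiiiimxiiii → iiiiiiiiimxiiiiii → (answer).

iiiiiiiiiiiimxiiiiiiii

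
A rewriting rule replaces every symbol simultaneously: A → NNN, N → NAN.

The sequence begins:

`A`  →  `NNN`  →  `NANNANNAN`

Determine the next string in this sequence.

Apply φ to NANNANNAN symbol by symbol: N→NAN, A→NNN, N→NAN, N→NAN, A→NNN, N→NAN, N→NAN, A→NNN, N→NAN; joined: NAN NNN NAN NAN NNN NAN NAN NNN NAN.

NANNNNNANNANNNNNANNANNNNNAN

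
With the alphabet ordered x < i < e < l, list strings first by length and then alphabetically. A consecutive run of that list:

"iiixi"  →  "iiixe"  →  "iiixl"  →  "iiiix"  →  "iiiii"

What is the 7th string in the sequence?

iiiil

Stepping forward 2 times from iiiii: iiiii → iiiie, then the target.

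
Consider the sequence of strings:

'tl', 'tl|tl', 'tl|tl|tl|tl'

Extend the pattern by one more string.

s(k+1) = s(k)·|·s(k) — each term doubles the last with '|' between the halves.
Doubling tl|tl|tl|tl with '|' between the halves:

tl|tl|tl|tl|tl|tl|tl|tl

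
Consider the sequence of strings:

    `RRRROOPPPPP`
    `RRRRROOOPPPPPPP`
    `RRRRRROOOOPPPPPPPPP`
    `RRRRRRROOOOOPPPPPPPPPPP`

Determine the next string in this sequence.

Each string has the form R^{n+1} O^{n-1} P^{2n-1}, where the shown terms are n = 3, 4, 5, 6.
Setting n = 7 gives 8, 6, 13 characters in each block.

RRRRRRRROOOOOOPPPPPPPPPPPPP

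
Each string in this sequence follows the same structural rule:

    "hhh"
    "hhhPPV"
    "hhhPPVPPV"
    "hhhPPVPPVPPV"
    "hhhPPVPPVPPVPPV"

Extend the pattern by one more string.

hhhPPVPPVPPVPPVPPV

The strings grow by a fixed suffix PPV each time.
One more step from hhhPPVPPVPPVPPV gives the answer.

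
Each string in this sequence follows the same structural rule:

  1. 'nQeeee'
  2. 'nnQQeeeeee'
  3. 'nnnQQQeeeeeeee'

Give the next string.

Term n consists of n-1 n's, followed by n-1 Q's, followed by 2n e's, where the shown terms are n = 2, 3, 4.
For the next term, n = 5, so the run lengths are 4, 4, 10.

nnnnQQQQeeeeeeeeee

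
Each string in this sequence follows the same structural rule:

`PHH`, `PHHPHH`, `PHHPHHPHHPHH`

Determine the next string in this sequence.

s(k+1) = s(k)·s(k) — each term doubles the last.
Doubling PHHPHHPHHPHH:

PHHPHHPHHPHHPHHPHHPHHPHH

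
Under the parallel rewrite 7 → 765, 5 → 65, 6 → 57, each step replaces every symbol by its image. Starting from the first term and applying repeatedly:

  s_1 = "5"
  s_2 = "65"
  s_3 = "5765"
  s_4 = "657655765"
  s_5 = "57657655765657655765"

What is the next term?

φ(57657655765657655765) expands symbol-by-symbol to 65 765 57 65 765 57 65 65 765 57 65 57 65 765 57 65 65 765 57 65; joining the 20 pieces gives the next term.

657655765765576565765576557657655765657655765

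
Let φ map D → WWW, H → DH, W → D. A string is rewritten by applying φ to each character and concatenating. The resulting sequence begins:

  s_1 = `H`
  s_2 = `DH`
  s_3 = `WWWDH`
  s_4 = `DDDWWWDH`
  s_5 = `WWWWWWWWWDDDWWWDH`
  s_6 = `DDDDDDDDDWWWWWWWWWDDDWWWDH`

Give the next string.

φ(DDDDDDDDDWWWWWWWWWDDDWWWDH) expands symbol-by-symbol to WWW WWW WWW WWW WWW WWW WWW WWW WWW D D D D D D D D D WWW WWW WWW D D D WWW DH; joining the 26 pieces gives the next term.

WWWWWWWWWWWWWWWWWWWWWWWWWWWDDDDDDDDDWWWWWWWWWDDDWWWDH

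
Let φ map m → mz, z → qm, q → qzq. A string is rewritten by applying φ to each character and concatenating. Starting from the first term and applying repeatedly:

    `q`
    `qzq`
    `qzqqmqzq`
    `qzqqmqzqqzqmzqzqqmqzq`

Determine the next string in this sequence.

qzqqmqzqqzqmzqzqqmqzqqzqqmqzqmzqmqzqqmqzqqzqmzqzqqmqzq

φ(qzqqmqzqqzqmzqzqqmqzq) expands symbol-by-symbol to qzq qm qzq qzq mz qzq qm qzq qzq qm qzq mz qm qzq qm qzq qzq mz qzq qm qzq; joining the 21 pieces gives the next term.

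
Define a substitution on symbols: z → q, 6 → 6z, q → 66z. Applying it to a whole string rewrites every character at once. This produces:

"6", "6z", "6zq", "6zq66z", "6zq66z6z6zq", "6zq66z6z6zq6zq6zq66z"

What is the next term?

Rewriting the 20 symbols of 6zq66z6z6zq6zq6zq66z one by one yields 6z q 66z 6z 6z q 6z q 6z q 66z 6z q 66z 6z q 66z 6z 6z q; concatenated:

6zq66z6z6zq6zq6zq66z6zq66z6zq66z6z6zq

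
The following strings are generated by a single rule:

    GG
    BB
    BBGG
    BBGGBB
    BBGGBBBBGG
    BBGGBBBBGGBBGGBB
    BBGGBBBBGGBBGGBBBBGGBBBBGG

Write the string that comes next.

This is a Fibonacci-style word recurrence s(k) = s(k−1)·s(k−2): e.g. BB·GG = BBGG.
The next term joins BBGGBBBBGGBBGGBBBBGGBBBBGG and BBGGBBBBGGBBGGBB.

BBGGBBBBGGBBGGBBBBGGBBBBGGBBGGBBBBGGBBGGBB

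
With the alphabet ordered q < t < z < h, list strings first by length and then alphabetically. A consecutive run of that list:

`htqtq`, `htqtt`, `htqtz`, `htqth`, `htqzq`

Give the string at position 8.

htqzh

Stepping forward 3 times from htqzq: htqzq → htqzt → htqzz, then the target.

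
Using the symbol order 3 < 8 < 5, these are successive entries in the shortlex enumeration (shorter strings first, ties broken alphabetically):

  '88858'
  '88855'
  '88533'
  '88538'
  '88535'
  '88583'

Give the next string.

88588

The successor of 88583 increments the rightmost position that isn't already 5 and resets every position after it to 3.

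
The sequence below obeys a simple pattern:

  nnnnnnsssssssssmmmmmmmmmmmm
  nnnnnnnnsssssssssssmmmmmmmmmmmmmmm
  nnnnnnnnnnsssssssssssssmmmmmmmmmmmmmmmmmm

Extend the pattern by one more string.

The n-th term is 2n n's then 2n+3 s's then 3n+3 m's, where the shown terms are n = 3, 4, 5.
Setting n = 6 gives 12, 15, 21 characters in each block.

nnnnnnnnnnnnsssssssssssssssmmmmmmmmmmmmmmmmmmmmm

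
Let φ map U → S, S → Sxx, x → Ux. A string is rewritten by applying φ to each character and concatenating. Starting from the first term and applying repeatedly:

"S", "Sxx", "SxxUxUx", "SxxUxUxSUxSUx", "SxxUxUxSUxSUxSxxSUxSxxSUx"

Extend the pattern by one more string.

φ(SxxUxUxSUxSUxSxxSUxSxxSUx) expands symbol-by-symbol to Sxx Ux Ux S Ux S Ux Sxx S Ux Sxx S Ux Sxx Ux Ux Sxx S Ux Sxx Ux Ux Sxx S Ux; joining the 25 pieces gives the next term.

SxxUxUxSUxSUxSxxSUxSxxSUxSxxUxUxSxxSUxSxxUxUxSxxSUx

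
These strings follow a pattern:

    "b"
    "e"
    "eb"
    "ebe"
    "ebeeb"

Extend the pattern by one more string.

ebeebebe

Each term (from the third on) is the previous term followed by the one before it: term 3 = e·b = eb.
Continuing: ebeeb · ebe gives term 6.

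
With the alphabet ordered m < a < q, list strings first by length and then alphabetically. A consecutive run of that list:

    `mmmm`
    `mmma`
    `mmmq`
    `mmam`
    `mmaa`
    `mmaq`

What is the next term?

mmqm

The successor of mmaq increments the rightmost position that isn't already q and resets every position after it to m.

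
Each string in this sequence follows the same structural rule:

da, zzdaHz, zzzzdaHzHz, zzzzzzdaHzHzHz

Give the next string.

Each term wraps the previous one in zz on the left and Hz on the right.
So the next term is zz·zzzzzzdaHzHzHz·Hz.

zzzzzzzzdaHzHzHzHz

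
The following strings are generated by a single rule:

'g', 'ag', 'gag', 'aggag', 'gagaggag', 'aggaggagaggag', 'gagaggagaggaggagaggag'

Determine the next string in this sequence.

Each term (from the third on) is the two preceding terms concatenated in order: term 3 = g·ag = gag.
The next term joins aggaggagaggag and gagaggagaggaggagaggag.

aggaggagaggaggagaggagaggaggagaggag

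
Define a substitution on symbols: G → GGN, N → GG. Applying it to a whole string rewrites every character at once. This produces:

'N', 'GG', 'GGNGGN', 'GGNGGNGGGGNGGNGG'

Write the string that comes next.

Rewriting the 16 symbols of GGNGGNGGGGNGGNGG one by one yields GGN GGN GG GGN GGN GG GGN GGN GGN GGN GG GGN GGN GG GGN GGN; concatenated:

GGNGGNGGGGNGGNGGGGNGGNGGNGGNGGGGNGGNGGGGNGGN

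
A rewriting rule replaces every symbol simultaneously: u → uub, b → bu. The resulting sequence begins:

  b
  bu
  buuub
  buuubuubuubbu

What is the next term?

buuubuubuubbuuubuubbuuubuubbubuuub

Applying the rule to each of the 13 symbols of buuubuubuubbu gives the pieces bu uub uub uub bu uub uub bu uub uub bu bu uub, which concatenate to the answer.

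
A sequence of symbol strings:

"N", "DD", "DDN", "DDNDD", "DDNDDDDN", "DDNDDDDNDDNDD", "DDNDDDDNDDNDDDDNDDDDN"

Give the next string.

From term 3 onward, concatenate the last term with the second-to-last: DD·N = DDN, DDN·DD = DDNDD, …
Continuing: DDNDDDDNDDNDDDDNDDDDN · DDNDDDDNDDNDD gives term 8.

DDNDDDDNDDNDDDDNDDDDNDDNDDDDNDDNDD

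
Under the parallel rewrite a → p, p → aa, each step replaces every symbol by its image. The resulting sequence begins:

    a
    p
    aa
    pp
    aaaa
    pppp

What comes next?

aaaaaaaa

Apply φ to pppp symbol by symbol: p→aa, p→aa, p→aa, p→aa; joined: aa aa aa aa.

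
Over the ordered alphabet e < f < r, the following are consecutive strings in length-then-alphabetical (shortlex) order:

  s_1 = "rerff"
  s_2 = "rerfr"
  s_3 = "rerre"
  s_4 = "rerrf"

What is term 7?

Advancing 3 positions from rerrf through rerrf → rerrr → rfeee reaches term 7.

rfeef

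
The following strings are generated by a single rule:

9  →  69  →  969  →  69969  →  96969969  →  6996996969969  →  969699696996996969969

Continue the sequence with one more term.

Each term (from the third on) is the two preceding terms concatenated in order: term 3 = 9·69 = 969.
The next term joins 6996996969969 and 969699696996996969969.

6996996969969969699696996996969969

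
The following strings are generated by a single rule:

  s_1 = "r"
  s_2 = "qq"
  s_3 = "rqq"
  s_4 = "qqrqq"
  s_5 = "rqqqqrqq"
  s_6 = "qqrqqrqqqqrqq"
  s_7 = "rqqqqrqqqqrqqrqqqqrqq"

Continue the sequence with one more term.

This is a Fibonacci-style word recurrence s(k) = s(k−2)·s(k−1): e.g. r·qq = rqq.
So term 8 is qqrqqrqqqqrqq·rqqqqrqqqqrqqrqqqqrqq.

qqrqqrqqqqrqqrqqqqrqqqqrqqrqqqqrqq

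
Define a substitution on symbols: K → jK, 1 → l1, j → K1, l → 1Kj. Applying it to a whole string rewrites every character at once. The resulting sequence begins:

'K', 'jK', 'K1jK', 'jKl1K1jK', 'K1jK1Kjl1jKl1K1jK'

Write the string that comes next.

Replace each of the 17 characters of K1jK1Kjl1jKl1K1jK in place — jK l1 K1 jK l1 jK K1 1Kj l1 K1 jK 1Kj l1 jK l1 K1 jK — and concatenate.

jKl1K1jKl1jKK11Kjl1K1jK1Kjl1jKl1K1jK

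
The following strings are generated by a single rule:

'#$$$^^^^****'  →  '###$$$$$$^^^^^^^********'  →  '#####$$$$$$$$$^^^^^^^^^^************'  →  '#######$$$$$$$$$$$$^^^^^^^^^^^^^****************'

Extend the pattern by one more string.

#########$$$$$$$$$$$$$$$^^^^^^^^^^^^^^^^********************

The n-th term is 2n-1 #'s then 3n $'s then 3n+1 ^'s then 4n *'s (n = 1, 2, …).
Setting n = 5 gives 9, 15, 16, 20 characters in each block.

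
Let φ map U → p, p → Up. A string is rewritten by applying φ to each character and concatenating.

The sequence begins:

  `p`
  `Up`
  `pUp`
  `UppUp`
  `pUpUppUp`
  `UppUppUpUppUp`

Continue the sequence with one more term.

Applying the rule to each of the 13 symbols of UppUppUpUppUp gives the pieces p Up Up p Up Up p Up p Up Up p Up, which concatenate to the answer.

pUpUppUpUppUppUpUppUp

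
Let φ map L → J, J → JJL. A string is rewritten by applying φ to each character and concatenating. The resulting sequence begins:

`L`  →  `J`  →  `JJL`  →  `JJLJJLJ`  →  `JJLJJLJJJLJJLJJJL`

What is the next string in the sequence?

JJLJJLJJJLJJLJJJLJJLJJLJJJLJJLJJJLJJLJJLJ

Applying the rule to each of the 17 symbols of JJLJJLJJJLJJLJJJL gives the pieces JJL JJL J JJL JJL J JJL JJL JJL J JJL JJL J JJL JJL JJL J, which concatenate to the answer.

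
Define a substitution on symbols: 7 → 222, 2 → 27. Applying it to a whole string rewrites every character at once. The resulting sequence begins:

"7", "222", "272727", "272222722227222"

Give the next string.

Replace each of the 15 characters of 272222722227222 in place — 27 222 27 27 27 27 222 27 27 27 27 222 27 27 27 — and concatenate.

272222727272722227272727222272727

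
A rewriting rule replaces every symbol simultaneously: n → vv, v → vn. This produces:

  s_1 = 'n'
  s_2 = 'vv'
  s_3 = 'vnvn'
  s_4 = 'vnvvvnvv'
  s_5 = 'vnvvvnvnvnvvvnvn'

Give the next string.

vnvvvnvnvnvvvnvvvnvvvnvnvnvvvnvv

Replace each of the 16 characters of vnvvvnvnvnvvvnvn in place — vn vv vn vn vn vv vn vv vn vv vn vn vn vv vn vv — and concatenate.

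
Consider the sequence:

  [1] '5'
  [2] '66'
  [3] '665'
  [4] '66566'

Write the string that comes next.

This is a Fibonacci-style word recurrence s(k) = s(k−1)·s(k−2): e.g. 66·5 = 665.
The next term joins 66566 and 665.

66566665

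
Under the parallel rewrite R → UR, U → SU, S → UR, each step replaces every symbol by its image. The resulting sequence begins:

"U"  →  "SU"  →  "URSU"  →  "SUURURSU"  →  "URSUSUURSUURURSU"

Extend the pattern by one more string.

φ(URSUSUURSUURURSU) expands symbol-by-symbol to SU UR UR SU UR SU SU UR UR SU SU UR SU UR UR SU; joining the 16 pieces gives the next term.

SUURURSUURSUSUURURSUSUURSUURURSU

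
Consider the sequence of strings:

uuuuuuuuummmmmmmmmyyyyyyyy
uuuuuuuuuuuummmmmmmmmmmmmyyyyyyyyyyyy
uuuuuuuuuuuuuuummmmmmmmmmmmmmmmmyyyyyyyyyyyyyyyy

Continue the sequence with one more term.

uuuuuuuuuuuuuuuuuummmmmmmmmmmmmmmmmmmmmyyyyyyyyyyyyyyyyyyyy

Term n consists of 3n+3 u's, followed by 4n+1 m's, followed by 4n y's, where the shown terms are n = 2, 3, 4.
For the next term, n = 5, so the run lengths are 18, 21, 20.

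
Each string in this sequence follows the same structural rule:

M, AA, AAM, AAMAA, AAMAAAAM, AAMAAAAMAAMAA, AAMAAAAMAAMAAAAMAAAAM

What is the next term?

Each term (from the third on) is the previous term followed by the one before it: term 3 = AA·M = AAM.
Continuing: AAMAAAAMAAMAAAAMAAAAM · AAMAAAAMAAMAA gives term 8.

AAMAAAAMAAMAAAAMAAAAMAAMAAAAMAAMAA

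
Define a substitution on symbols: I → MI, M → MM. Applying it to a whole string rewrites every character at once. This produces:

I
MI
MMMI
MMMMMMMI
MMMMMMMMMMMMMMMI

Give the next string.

φ(MMMMMMMMMMMMMMMI) expands symbol-by-symbol to MM MM MM MM MM MM MM MM MM MM MM MM MM MM MM MI; joining the 16 pieces gives the next term.

MMMMMMMMMMMMMMMMMMMMMMMMMMMMMMMI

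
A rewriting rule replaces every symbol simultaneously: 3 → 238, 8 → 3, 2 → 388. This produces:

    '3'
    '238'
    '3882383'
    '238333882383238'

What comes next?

Rewriting the 15 symbols of 238333882383238 one by one yields 388 238 3 238 238 238 3 3 388 238 3 238 388 238 3; concatenated:

38823832382382383338823832383882383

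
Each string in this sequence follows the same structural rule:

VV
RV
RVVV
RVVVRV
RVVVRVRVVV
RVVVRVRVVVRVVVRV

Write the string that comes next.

RVVVRVRVVVRVVVRVRVVVRVRVVV

From term 3 onward, concatenate the last term with the second-to-last: RV·VV = RVVV, RVVV·RV = RVVVRV, …
So term 7 is RVVVRVRVVVRVVVRV·RVVVRVRVVV.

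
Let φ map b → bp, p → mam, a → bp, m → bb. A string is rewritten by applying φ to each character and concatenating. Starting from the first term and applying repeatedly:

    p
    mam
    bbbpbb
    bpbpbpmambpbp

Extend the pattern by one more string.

bpmambpmambpmambbbpbbbpmambpmam

φ(bpbpbpmambpbp) expands symbol-by-symbol to bp mam bp mam bp mam bb bp bb bp mam bp mam; joining the 13 pieces gives the next term.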